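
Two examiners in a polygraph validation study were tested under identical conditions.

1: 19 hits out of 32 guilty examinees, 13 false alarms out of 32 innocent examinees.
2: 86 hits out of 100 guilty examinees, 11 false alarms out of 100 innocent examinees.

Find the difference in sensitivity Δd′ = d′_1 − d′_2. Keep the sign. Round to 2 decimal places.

1: z(0.5938) = 0.237, z(0.4062) = -0.237, d' = 0.474
2: z(0.8600) = 1.080, z(0.1100) = -1.227, d' = 2.307
Δd' = d'_1 − d'_2 = 0.474 − 2.307 = -1.833
2 has the higher sensitivity.

Δd′ = -1.83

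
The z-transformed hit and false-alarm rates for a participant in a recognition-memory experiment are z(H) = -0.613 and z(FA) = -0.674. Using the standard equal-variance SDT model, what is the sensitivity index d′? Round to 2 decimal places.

d' = z(H) − z(FA) = -0.613 − (-0.674) = 0.061

d′ = 0.06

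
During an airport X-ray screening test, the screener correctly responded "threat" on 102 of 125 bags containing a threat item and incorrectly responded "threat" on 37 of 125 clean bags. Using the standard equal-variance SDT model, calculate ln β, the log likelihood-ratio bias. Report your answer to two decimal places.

ln β = -0.26

H = 102/125 = 0.8160
FA = 37/125 = 0.2960
z(H) = z(0.8160) = 0.900
z(FA) = z(0.2960) = -0.536
ln β = −½·[z(H)² − z(FA)²] = −0.5 × (0.810 − 0.287) = -0.2615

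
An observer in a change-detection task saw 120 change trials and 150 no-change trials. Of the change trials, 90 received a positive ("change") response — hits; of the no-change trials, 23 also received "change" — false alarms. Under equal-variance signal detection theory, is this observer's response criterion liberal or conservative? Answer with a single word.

z(H) = 0.674, z(FA) = -1.022
c = −½·(z(H) + z(FA)) = 0.174
c > 0 → conservative criterion (biased toward responding “no”).

conservative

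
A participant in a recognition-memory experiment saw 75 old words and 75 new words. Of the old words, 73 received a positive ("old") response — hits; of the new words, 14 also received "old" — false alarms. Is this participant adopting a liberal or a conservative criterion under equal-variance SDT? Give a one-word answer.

liberal

z(H) = 1.932, z(FA) = -0.890
c = −½·(z(H) + z(FA)) = -0.521
c < 0 → liberal criterion (biased toward responding “yes”).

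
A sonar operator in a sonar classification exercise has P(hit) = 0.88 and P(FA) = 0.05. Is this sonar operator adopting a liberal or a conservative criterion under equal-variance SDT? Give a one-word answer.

z(H) = 1.175, z(FA) = -1.645
c = −½·(z(H) + z(FA)) = 0.235
c > 0 → conservative criterion (biased toward responding “no”).

conservative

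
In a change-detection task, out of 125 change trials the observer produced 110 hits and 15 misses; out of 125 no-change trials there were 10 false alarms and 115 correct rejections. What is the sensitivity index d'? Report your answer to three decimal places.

H = 110/125 = 0.8800
FA = 10/125 = 0.0800
z(H) = z(0.8800) = 1.1750
z(FA) = z(0.0800) = -1.4051
d' = z(H) − z(FA) = 1.1750 − (-1.4051) = 2.5801

d' = 2.580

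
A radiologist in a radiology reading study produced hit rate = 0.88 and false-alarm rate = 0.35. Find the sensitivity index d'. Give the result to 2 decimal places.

d' = 1.56

z(H) = 1.1750
z(FA) = -0.3853
d' = z(H) − z(FA) = 1.1750 − (-0.3853) = 1.5603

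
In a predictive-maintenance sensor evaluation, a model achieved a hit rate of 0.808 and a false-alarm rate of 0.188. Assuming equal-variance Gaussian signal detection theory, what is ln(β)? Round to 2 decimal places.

ln β = 0.01

z(H) = z(0.808) = 0.871
z(FA) = z(0.188) = -0.885
ln β = −½·[z(H)² − z(FA)²] = −0.5 × (0.759 − 0.783) = 0.012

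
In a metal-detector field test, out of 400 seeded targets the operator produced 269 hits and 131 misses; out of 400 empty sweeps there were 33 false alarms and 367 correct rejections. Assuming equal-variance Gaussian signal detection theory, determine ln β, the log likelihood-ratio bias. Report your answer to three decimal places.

ln β = 0.864

H = 269/400 = 0.6725
FA = 33/400 = 0.0825
z(H) = z(0.6725) = 0.4468
z(FA) = z(0.0825) = -1.3885
ln β = −½·[z(H)² − z(FA)²] = −0.5 × (0.1996 − 1.9279) = 0.86415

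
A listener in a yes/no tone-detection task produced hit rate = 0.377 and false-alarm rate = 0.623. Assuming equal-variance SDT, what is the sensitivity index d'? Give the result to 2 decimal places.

z(0.377) = -0.3134, z(0.623) = 0.3134
d' = z(H) − z(FA) = -0.3134 − 0.3134 = -0.6268

d' = -0.63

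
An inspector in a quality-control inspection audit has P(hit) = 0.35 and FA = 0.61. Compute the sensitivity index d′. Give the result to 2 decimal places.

d′ = -0.66

z(H) = -0.385
z(FA) = 0.279
d' = z(H) − z(FA) = -0.385 − 0.279 = -0.664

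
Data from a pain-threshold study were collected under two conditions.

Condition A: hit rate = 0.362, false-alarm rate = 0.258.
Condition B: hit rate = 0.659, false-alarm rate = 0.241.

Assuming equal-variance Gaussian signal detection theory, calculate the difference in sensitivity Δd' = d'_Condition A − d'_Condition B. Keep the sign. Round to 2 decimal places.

Δd' = -0.82

Condition A: z(0.362) = -0.353, z(0.258) = -0.650, d' = 0.297
Condition B: z(0.659) = 0.410, z(0.241) = -0.703, d' = 1.113
Δd' = d'_Condition A − d'_Condition B = 0.297 − 1.113 = -0.816
Condition B has the higher sensitivity.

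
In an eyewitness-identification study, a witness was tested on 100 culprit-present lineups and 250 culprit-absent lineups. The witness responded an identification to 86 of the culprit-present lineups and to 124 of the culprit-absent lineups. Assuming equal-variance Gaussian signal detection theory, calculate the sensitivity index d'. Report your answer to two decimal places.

d' = 1.09

H = 86/100 = 0.8600
FA = 124/250 = 0.4960
z(H) = z(0.8600) = 1.080
z(FA) = z(0.4960) = -0.010
d' = z(H) − z(FA) = 1.080 − (-0.010) = 1.090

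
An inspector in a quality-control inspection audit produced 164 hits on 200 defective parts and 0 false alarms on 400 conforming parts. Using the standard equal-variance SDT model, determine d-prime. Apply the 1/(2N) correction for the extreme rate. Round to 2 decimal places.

The false-alarm rate is 0/400 = 0, so apply the 1/(2N) correction: FA → 1/(2·400) = 0.00125.
z(H) = z(0.82000) = 0.915
z(FA) = z(0.00125) = -3.023
d' = 0.915 − (-3.023) = 3.938

d-prime = 3.94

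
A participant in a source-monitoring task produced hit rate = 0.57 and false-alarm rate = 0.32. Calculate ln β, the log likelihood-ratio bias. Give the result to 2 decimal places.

ln β = 0.09

Φ⁻¹(H) = 0.176
Φ⁻¹(FA) = -0.468
ln β = −½·[z(H)² − z(FA)²] = −0.5 × (0.031 − 0.219) = 0.094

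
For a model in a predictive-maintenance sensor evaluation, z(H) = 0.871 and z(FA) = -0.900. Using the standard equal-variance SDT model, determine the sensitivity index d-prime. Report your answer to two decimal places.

d' = z(H) − z(FA) = 0.871 − (-0.900) = 1.771

d-prime = 1.77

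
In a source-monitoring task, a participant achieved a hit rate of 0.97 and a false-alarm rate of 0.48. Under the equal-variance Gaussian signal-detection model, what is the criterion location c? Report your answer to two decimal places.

c = -0.92

z(H) = z(0.97) = 1.8808
z(FA) = z(0.48) = -0.0502
c = −½·[z(H) + z(FA)] = −0.5 × (1.8808 + (-0.0502)) = -0.9153
c < 0: the participant has a liberal response bias.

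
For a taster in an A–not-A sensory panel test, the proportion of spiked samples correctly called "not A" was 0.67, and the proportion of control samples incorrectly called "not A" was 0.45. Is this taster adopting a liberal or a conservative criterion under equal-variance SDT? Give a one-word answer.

liberal

z(H) = 0.440, z(FA) = -0.126
c = −½·(z(H) + z(FA)) = -0.157
c < 0 → liberal criterion (biased toward responding “yes”).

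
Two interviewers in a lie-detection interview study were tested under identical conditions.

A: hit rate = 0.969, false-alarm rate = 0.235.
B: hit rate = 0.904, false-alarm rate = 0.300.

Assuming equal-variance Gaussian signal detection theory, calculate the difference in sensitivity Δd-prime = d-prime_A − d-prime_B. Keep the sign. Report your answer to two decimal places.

Δd-prime = 0.76

A: z(0.969) = 1.866, z(0.235) = -0.722, d' = 2.588
B: z(0.904) = 1.305, z(0.300) = -0.524, d' = 1.829
Δd' = d'_A − d'_B = 2.588 − 1.829 = 0.759
A has the higher sensitivity.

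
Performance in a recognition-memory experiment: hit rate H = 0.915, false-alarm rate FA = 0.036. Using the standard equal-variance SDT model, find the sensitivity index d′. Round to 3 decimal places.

d′ = 3.171

z(H) = z(0.915) = 1.3722
z(FA) = z(0.036) = -1.7991
d' = z(H) − z(FA) = 1.3722 − (-1.7991) = 3.1713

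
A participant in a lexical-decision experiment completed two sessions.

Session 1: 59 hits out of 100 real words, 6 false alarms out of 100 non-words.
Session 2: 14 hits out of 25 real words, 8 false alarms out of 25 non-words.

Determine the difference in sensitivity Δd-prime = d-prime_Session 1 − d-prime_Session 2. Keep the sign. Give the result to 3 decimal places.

Session 1: z(0.5900) = 0.2275, z(0.0600) = -1.5548, d' = 1.7823
Session 2: z(0.5600) = 0.1510, z(0.3200) = -0.4677, d' = 0.6187
Δd' = d'_Session 1 − d'_Session 2 = 1.7823 − 0.6187 = 1.1636
Session 1 has the higher sensitivity.

Δd-prime = 1.164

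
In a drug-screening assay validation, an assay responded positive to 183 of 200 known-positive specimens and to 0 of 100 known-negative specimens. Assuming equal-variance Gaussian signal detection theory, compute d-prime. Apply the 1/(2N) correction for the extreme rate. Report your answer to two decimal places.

The false-alarm rate is 0/100 = 0, so apply the 1/(2N) correction: FA → 1/(2·100) = 0.00500.
z(H) = z(0.91500) = 1.372
z(FA) = z(0.00500) = -2.576
d' = 1.372 − (-2.576) = 3.948

d-prime = 3.95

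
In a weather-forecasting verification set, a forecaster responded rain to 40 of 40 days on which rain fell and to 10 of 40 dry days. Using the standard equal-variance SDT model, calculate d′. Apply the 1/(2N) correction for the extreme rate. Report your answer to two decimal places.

d′ = 2.92

The hit rate is 40/40 = 1, so apply the 1/(2N) correction: H → 1 − 1/(2·40) = 0.98750.
z(H) = z(0.98750) = 2.241
z(FA) = z(0.25000) = -0.674
d' = 2.241 − (-0.674) = 2.915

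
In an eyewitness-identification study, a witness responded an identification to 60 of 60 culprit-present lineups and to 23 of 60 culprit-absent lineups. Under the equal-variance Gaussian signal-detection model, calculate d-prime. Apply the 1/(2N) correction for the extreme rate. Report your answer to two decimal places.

d-prime = 2.69

The hit rate is 60/60 = 1, so apply the 1/(2N) correction: H → 1 − 1/(2·60) = 0.99167.
z(H) = z(0.99167) = 2.394
z(FA) = z(0.38333) = -0.297
d' = 2.394 − (-0.297) = 2.691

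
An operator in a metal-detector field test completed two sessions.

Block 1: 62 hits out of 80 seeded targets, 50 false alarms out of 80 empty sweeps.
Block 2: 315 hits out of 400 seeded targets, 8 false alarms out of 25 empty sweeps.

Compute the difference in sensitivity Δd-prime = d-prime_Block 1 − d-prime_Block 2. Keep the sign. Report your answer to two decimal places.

Block 1: z(0.7750) = 0.755, z(0.6250) = 0.319, d' = 0.436
Block 2: z(0.7875) = 0.798, z(0.3200) = -0.468, d' = 1.266
Δd' = d'_Block 1 − d'_Block 2 = 0.436 − 1.266 = -0.830
Block 2 has the higher sensitivity.

Δd-prime = -0.83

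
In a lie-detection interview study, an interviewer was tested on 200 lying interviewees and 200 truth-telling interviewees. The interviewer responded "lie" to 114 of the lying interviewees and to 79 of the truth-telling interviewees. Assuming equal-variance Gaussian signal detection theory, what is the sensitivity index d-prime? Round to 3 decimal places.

H = 114/200 = 0.5700
FA = 79/200 = 0.3950
z(H) = z(0.5700) = 0.1764
z(FA) = z(0.3950) = -0.2663
d' = z(H) − z(FA) = 0.1764 − (-0.2663) = 0.4427

d-prime = 0.443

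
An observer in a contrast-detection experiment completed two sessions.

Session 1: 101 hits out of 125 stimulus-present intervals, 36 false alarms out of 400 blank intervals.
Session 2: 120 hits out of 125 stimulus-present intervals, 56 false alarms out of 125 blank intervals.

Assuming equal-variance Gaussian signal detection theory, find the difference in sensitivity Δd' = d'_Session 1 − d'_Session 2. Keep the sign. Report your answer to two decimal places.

Session 1: z(0.8080) = 0.871, z(0.0900) = -1.341, d' = 2.212
Session 2: z(0.9600) = 1.751, z(0.4480) = -0.131, d' = 1.882
Δd' = d'_Session 1 − d'_Session 2 = 2.212 − 1.882 = 0.330
Session 1 has the higher sensitivity.

Δd' = 0.33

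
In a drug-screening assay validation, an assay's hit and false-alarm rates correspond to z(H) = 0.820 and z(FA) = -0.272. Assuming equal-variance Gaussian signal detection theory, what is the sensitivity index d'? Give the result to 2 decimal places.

d' = z(H) − z(FA) = 0.820 − (-0.272) = 1.092

d' = 1.09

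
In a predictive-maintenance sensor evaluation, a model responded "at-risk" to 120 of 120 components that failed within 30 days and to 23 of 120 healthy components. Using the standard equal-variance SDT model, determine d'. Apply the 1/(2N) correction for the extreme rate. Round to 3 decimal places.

d' = 3.510

The hit rate is 120/120 = 1, so apply the 1/(2N) correction: H → 1 − 1/(2·120) = 0.99583.
z(H) = z(0.99583) = 2.6380
z(FA) = z(0.19167) = -0.8718
d' = 2.6380 − (-0.8718) = 3.5098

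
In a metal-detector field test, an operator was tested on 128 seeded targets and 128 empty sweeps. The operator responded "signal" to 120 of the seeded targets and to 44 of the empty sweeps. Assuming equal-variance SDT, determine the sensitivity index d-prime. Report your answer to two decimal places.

d-prime = 1.94

H = 120/128 = 0.9375
FA = 44/128 = 0.3438
z(0.9375) = 1.534, z(0.3438) = -0.402
d' = z(H) − z(FA) = 1.534 − (-0.402) = 1.936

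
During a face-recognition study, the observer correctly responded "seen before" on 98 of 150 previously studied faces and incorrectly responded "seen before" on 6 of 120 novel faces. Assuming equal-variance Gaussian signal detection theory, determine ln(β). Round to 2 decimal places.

ln β = 1.28

H = 98/150 = 0.6533
FA = 6/120 = 0.0500
z(H) = z(0.6533) = 0.394
z(FA) = z(0.0500) = -1.645
ln β = −½·[z(H)² − z(FA)²] = −0.5 × (0.155 − 2.706) = 1.2755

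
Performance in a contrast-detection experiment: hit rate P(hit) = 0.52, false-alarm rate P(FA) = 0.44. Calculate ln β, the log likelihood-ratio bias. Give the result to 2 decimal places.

ln β = 0.01

Φ⁻¹(0.52) = 0.050, Φ⁻¹(0.44) = -0.151
ln β = −½·[z(H)² − z(FA)²] = −0.5 × (0.003 − 0.023) = 0.010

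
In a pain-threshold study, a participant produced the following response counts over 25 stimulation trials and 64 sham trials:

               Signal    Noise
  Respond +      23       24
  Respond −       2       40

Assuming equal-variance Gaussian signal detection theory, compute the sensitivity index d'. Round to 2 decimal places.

d' = 1.72

H = 23/25 = 0.9200
FA = 24/64 = 0.3750
z(0.9200) = 1.4051, z(0.3750) = -0.3186
d' = z(H) − z(FA) = 1.4051 − (-0.3186) = 1.7237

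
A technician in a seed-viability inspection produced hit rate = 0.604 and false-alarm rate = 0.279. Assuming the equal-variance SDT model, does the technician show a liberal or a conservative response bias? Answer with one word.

z(H) = 0.264, z(FA) = -0.586
c = −½·(z(H) + z(FA)) = 0.161
c > 0 → conservative criterion (biased toward responding “no”).

conservative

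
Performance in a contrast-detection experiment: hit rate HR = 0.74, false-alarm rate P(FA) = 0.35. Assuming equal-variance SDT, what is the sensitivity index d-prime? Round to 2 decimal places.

z(0.74) = 0.6433, z(0.35) = -0.3853
d' = z(H) − z(FA) = 0.6433 − (-0.3853) = 1.0286

d-prime = 1.03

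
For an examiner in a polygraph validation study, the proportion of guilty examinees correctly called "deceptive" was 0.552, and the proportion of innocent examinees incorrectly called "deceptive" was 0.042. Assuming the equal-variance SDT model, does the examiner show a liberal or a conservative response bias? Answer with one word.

conservative

z(H) = 0.131, z(FA) = -1.728
c = −½·(z(H) + z(FA)) = 0.7985
c > 0 → conservative criterion (biased toward responding “no”).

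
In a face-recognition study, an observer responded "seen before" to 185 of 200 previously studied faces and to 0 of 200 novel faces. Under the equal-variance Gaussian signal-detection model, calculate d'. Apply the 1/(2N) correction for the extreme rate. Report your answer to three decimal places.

The false-alarm rate is 0/200 = 0, so apply the 1/(2N) correction: FA → 1/(2·200) = 0.00250.
z(H) = z(0.92500) = 1.4395
z(FA) = z(0.00250) = -2.8070
d' = 1.4395 − (-2.8070) = 4.2465

d' = 4.247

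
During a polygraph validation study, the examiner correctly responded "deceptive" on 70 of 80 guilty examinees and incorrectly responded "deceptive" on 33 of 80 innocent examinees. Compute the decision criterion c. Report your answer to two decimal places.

H = 70/80 = 0.8750
FA = 33/80 = 0.4125
z(0.8750) = 1.1503, z(0.4125) = -0.2211
c = −½·[z(H) + z(FA)] = −0.5 × (1.1503 + (-0.2211)) = -0.4646
c < 0: the examiner has a liberal response bias.

c = -0.46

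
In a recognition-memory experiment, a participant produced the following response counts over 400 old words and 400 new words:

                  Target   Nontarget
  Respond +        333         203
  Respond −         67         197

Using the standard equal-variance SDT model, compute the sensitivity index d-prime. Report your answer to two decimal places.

H = 333/400 = 0.8325
FA = 203/400 = 0.5075
z(H) = z(0.8325) = 0.964
z(FA) = z(0.5075) = 0.019
d' = z(H) − z(FA) = 0.964 − 0.019 = 0.945

d-prime = 0.95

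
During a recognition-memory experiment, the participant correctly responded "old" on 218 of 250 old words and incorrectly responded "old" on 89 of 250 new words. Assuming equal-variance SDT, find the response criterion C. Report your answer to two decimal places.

C = -0.38

H = 218/250 = 0.8720
FA = 89/250 = 0.3560
z(H) = 1.1359
z(FA) = -0.3692
c = −½·[z(H) + z(FA)] = −0.5 × (1.1359 + (-0.3692)) = -0.38335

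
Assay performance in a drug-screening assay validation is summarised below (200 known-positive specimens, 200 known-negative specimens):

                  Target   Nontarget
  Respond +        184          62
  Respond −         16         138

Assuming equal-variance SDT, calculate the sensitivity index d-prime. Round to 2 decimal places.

H = 184/200 = 0.9200
FA = 62/200 = 0.3100
z(H) = z(0.9200) = 1.405
z(FA) = z(0.3100) = -0.496
d' = z(H) − z(FA) = 1.405 − (-0.496) = 1.901

d-prime = 1.90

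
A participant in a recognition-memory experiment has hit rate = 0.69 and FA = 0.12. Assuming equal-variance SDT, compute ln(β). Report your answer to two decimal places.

z(H) = z(0.69) = 0.496
z(FA) = z(0.12) = -1.175
ln β = −½·[z(H)² − z(FA)²] = −0.5 × (0.246 − 1.381) = 0.5675

ln β = 0.57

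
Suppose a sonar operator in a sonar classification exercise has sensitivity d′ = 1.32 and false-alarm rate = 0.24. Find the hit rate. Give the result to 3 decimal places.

z(false-alarm rate) = z(0.24) = -0.7063
z(H) = z(FA) + d' = -0.7063 + 1.32 = 0.6137
hit rate = Φ(0.6137) = 0.7303

hit rate = 0.730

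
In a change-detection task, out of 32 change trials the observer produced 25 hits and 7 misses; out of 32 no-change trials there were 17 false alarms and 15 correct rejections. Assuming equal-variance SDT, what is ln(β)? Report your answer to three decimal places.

ln β = -0.298

H = 25/32 = 0.7812
FA = 17/32 = 0.5312
Φ⁻¹(0.7812) = 0.7763, Φ⁻¹(0.5312) = 0.0783
ln β = −½·[z(H)² − z(FA)²] = −0.5 × (0.6026 − 0.0061) = -0.29825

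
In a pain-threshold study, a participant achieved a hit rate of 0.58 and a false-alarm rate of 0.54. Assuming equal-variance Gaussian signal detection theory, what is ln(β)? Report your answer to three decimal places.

ln β = -0.015

z(0.58) = 0.2019, z(0.54) = 0.1004
ln β = −½·[z(H)² − z(FA)²] = −0.5 × (0.0408 − 0.0101) = -0.01535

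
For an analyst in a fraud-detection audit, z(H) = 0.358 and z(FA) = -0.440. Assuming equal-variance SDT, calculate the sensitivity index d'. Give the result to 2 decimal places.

d' = z(H) − z(FA) = 0.358 − (-0.440) = 0.798

d' = 0.80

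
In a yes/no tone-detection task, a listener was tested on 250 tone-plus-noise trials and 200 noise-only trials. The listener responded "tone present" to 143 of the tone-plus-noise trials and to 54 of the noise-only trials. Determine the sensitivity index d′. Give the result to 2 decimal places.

d′ = 0.79

H = 143/250 = 0.5720
FA = 54/200 = 0.2700
z(0.5720) = 0.1815, z(0.2700) = -0.6128
d' = z(H) − z(FA) = 0.1815 − (-0.6128) = 0.7943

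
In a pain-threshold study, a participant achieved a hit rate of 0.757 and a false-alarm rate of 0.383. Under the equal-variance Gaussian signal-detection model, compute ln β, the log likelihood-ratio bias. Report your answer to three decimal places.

Φ⁻¹(H) = 0.6967
Φ⁻¹(FA) = -0.2976
ln β = −½·[z(H)² − z(FA)²] = −0.5 × (0.4854 − 0.0886) = -0.1984

ln β = -0.198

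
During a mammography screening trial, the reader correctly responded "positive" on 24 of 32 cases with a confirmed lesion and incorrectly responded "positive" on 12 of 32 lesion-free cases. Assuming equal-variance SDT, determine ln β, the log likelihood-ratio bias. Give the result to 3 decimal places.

ln β = -0.177

H = 24/32 = 0.7500
FA = 12/32 = 0.3750
z(H) = z(0.7500) = 0.6745
z(FA) = z(0.3750) = -0.3186
ln β = −½·[z(H)² − z(FA)²] = −0.5 × (0.4550 − 0.1015) = -0.17675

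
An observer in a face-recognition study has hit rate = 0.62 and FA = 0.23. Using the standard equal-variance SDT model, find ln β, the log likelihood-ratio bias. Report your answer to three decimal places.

ln β = 0.226

Φ⁻¹(0.62) = 0.3055, Φ⁻¹(0.23) = -0.7388
ln β = −½·[z(H)² − z(FA)²] = −0.5 × (0.0933 − 0.5458) = 0.22625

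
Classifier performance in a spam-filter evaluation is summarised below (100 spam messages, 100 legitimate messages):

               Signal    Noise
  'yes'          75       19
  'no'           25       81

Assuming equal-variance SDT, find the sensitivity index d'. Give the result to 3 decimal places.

H = 75/100 = 0.7500
FA = 19/100 = 0.1900
z(H) = z(0.7500) = 0.6745
z(FA) = z(0.1900) = -0.8779
d' = z(H) − z(FA) = 0.6745 − (-0.8779) = 1.5524

d' = 1.552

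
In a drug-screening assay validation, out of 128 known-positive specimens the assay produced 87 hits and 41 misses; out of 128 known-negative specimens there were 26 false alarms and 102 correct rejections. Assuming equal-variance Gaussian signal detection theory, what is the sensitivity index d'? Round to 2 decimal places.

H = 87/128 = 0.6797
FA = 26/128 = 0.2031
z(H) = 0.4669
z(FA) = -0.8306
d' = z(H) − z(FA) = 0.4669 − (-0.8306) = 1.2975

d' = 1.30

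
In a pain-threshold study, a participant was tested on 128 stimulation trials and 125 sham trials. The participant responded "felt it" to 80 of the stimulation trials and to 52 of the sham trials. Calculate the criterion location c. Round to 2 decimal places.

H = 80/128 = 0.6250
FA = 52/125 = 0.4160
Φ⁻¹(H) = Φ⁻¹(0.6250) = 0.319
Φ⁻¹(FA) = Φ⁻¹(0.4160) = -0.212
c = −½·[z(H) + z(FA)] = −0.5 × (0.319 + (-0.212)) = -0.0535
c < 0: the participant has a liberal response bias.

c = -0.05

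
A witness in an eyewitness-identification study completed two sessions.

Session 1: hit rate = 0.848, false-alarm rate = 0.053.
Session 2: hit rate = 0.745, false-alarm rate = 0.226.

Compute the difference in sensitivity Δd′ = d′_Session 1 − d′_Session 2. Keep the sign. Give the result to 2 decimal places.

Session 1: z(0.848) = 1.028, z(0.053) = -1.616, d' = 2.644
Session 2: z(0.745) = 0.659, z(0.226) = -0.752, d' = 1.411
Δd' = d'_Session 1 − d'_Session 2 = 2.644 − 1.411 = 1.233
Session 1 has the higher sensitivity.

Δd′ = 1.23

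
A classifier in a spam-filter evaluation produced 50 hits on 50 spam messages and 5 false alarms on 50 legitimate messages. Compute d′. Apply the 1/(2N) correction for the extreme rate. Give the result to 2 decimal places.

The hit rate is 50/50 = 1, so apply the 1/(2N) correction: H → 1 − 1/(2·50) = 0.99000.
z(H) = z(0.99000) = 2.326
z(FA) = z(0.10000) = -1.282
d' = 2.326 − (-1.282) = 3.608

d′ = 3.61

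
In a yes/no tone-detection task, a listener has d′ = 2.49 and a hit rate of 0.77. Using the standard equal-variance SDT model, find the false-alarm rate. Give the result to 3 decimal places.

false-alarm rate = 0.040

z(hit rate) = z(0.77) = 0.7388
z(FA) = z(H) − d' = 0.7388 − 2.49 = -1.7512
false-alarm rate = Φ(-1.7512) = 0.0400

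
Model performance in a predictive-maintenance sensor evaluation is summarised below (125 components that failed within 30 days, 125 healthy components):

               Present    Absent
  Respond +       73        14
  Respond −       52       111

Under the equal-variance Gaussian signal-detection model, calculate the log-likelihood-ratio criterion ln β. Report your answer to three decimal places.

ln β = 0.717

H = 73/125 = 0.5840
FA = 14/125 = 0.1120
z(H) = z(0.5840) = 0.2121
z(FA) = z(0.1120) = -1.2160
ln β = −½·[z(H)² − z(FA)²] = −0.5 × (0.0450 − 1.4787) = 0.71685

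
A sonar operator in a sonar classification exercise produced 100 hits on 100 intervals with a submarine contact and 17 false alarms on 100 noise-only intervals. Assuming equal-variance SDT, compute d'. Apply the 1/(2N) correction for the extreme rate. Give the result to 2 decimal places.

The hit rate is 100/100 = 1, so apply the 1/(2N) correction: H → 1 − 1/(2·100) = 0.99500.
z(H) = z(0.99500) = 2.576
z(FA) = z(0.17000) = -0.954
d' = 2.576 − (-0.954) = 3.530

d' = 3.53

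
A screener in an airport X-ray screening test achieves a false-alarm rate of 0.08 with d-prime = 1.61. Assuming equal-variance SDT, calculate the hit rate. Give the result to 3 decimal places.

hit rate = 0.581

z(false-alarm rate) = z(0.08) = -1.4051
z(H) = z(FA) + d' = -1.4051 + 1.61 = 0.2049
hit rate = Φ(0.2049) = 0.5812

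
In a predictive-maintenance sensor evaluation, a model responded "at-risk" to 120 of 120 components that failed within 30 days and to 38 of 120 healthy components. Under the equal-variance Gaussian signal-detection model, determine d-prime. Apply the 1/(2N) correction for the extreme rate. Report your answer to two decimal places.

The hit rate is 120/120 = 1, so apply the 1/(2N) correction: H → 1 − 1/(2·120) = 0.99583.
z(H) = z(0.99583) = 2.638
z(FA) = z(0.31667) = -0.477
d' = 2.638 − (-0.477) = 3.115

d-prime = 3.12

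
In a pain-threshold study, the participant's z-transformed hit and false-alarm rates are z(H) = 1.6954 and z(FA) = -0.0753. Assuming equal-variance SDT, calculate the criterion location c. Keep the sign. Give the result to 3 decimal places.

c = −½·[z(H) + z(FA)] = −½·(1.6954 + (-0.0753)) = -0.81005
c < 0: the participant has a liberal response bias.

c = -0.810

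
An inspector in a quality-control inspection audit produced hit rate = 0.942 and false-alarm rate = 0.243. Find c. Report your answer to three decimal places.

c = -0.438

z(H) = 1.5718
z(FA) = -0.6967
c = −½·[z(H) + z(FA)] = −0.5 × (1.5718 + (-0.6967)) = -0.43755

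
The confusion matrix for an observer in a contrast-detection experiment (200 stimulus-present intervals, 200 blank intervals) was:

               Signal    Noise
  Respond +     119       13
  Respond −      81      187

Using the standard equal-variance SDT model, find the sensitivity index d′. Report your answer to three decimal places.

H = 119/200 = 0.5950
FA = 13/200 = 0.0650
z(0.5950) = 0.2404, z(0.0650) = -1.5141
d' = z(H) − z(FA) = 0.2404 − (-1.5141) = 1.7545

d′ = 1.755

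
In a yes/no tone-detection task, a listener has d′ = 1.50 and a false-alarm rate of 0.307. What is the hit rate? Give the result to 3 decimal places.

z(false-alarm rate) = z(0.307) = -0.5044
z(H) = z(FA) + d' = -0.5044 + 1.50 = 0.9956
hit rate = Φ(0.9956) = 0.8403

hit rate = 0.840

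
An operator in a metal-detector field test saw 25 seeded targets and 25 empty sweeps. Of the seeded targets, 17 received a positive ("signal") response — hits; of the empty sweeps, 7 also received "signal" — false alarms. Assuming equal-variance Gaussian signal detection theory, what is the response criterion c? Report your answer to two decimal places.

H = 17/25 = 0.6800
FA = 7/25 = 0.2800
z(0.6800) = 0.468, z(0.2800) = -0.583
c = −½·[z(H) + z(FA)] = −0.5 × (0.468 + (-0.583)) = 0.0575
c > 0: the operator has a conservative response bias.

c = 0.06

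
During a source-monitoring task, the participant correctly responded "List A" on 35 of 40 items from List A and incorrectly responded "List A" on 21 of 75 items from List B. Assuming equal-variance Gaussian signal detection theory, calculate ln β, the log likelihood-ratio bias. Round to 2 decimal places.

ln β = -0.49

H = 35/40 = 0.8750
FA = 21/75 = 0.2800
Φ⁻¹(H) = Φ⁻¹(0.8750) = 1.150
Φ⁻¹(FA) = Φ⁻¹(0.2800) = -0.583
ln β = −½·[z(H)² − z(FA)²] = −0.5 × (1.323 − 0.340) = -0.4915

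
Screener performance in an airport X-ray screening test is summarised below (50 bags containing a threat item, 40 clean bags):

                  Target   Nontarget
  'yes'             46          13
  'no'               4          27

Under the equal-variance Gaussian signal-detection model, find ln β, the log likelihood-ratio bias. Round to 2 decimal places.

H = 46/50 = 0.9200
FA = 13/40 = 0.3250
z(H) = 1.405
z(FA) = -0.454
ln β = −½·[z(H)² − z(FA)²] = −0.5 × (1.974 − 0.206) = -0.884

ln β = -0.88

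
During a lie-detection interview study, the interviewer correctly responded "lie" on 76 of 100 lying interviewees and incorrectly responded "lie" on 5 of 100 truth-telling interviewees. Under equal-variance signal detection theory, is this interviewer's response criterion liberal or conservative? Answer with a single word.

z(H) = 0.706, z(FA) = -1.645
c = −½·(z(H) + z(FA)) = 0.4695
c > 0 → conservative criterion (biased toward responding “no”).

conservative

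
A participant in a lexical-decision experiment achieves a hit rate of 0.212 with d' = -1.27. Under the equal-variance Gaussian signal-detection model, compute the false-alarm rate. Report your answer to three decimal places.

false-alarm rate = 0.681

z(hit rate) = z(0.212) = -0.7995
z(FA) = z(H) − d' = -0.7995 − (-1.27) = 0.4705
false-alarm rate = Φ(0.4705) = 0.6810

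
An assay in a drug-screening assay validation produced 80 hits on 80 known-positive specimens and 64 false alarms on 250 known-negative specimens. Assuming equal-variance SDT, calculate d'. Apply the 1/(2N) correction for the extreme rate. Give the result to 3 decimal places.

d' = 3.153

The hit rate is 80/80 = 1, so apply the 1/(2N) correction: H → 1 − 1/(2·80) = 0.99375.
z(H) = z(0.99375) = 2.4977
z(FA) = z(0.25600) = -0.6557
d' = 2.4977 − (-0.6557) = 3.1534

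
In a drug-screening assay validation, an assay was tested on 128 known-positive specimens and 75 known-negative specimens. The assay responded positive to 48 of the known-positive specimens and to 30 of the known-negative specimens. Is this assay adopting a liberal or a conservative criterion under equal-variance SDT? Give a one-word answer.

conservative

z(H) = -0.319, z(FA) = -0.253
c = −½·(z(H) + z(FA)) = 0.286
c > 0 → conservative criterion (biased toward responding “no”).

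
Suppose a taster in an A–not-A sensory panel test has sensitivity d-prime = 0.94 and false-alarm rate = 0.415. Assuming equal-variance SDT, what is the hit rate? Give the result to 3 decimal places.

z(false-alarm rate) = z(0.415) = -0.2147
z(H) = z(FA) + d' = -0.2147 + 0.94 = 0.7253
hit rate = Φ(0.7253) = 0.7659

hit rate = 0.766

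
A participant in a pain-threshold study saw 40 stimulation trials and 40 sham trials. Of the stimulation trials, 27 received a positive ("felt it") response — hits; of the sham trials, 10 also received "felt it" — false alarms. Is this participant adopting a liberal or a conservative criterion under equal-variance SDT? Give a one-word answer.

z(H) = 0.454, z(FA) = -0.674
c = −½·(z(H) + z(FA)) = 0.110
c > 0 → conservative criterion (biased toward responding “no”).

conservative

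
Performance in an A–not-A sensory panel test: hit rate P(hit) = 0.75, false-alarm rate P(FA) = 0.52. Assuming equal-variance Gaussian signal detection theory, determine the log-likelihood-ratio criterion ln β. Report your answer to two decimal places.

z(0.75) = 0.674, z(0.52) = 0.050
ln β = −½·[z(H)² − z(FA)²] = −0.5 × (0.454 − 0.003) = -0.2255

ln β = -0.23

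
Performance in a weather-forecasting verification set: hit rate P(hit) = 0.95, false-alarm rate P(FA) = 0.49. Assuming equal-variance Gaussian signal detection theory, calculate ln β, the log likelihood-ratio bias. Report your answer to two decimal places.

Φ⁻¹(H) = 1.645
Φ⁻¹(FA) = -0.025
ln β = −½·[z(H)² − z(FA)²] = −0.5 × (2.706 − 0.001) = -1.3525

ln β = -1.35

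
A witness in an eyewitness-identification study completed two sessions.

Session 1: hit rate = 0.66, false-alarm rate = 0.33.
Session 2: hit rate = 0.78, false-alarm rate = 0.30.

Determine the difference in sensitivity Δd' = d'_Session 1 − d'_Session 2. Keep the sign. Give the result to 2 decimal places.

Session 1: z(0.66) = 0.412, z(0.33) = -0.440, d' = 0.852
Session 2: z(0.78) = 0.772, z(0.30) = -0.524, d' = 1.296
Δd' = d'_Session 1 − d'_Session 2 = 0.852 − 1.296 = -0.444
Session 2 has the higher sensitivity.

Δd' = -0.44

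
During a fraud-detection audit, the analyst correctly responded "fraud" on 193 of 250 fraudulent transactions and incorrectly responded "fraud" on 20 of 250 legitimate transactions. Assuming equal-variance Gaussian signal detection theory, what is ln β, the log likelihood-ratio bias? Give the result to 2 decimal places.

H = 193/250 = 0.7720
FA = 20/250 = 0.0800
Φ⁻¹(H) = Φ⁻¹(0.7720) = 0.745
Φ⁻¹(FA) = Φ⁻¹(0.0800) = -1.405
ln β = −½·[z(H)² − z(FA)²] = −0.5 × (0.555 − 1.974) = 0.7095

ln β = 0.71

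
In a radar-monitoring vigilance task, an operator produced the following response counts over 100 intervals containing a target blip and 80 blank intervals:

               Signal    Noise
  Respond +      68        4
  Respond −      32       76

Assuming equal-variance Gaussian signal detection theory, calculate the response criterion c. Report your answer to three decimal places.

H = 68/100 = 0.6800
FA = 4/80 = 0.0500
z(H) = 0.4677
z(FA) = -1.6449
c = −½·[z(H) + z(FA)] = −0.5 × (0.4677 + (-1.6449)) = 0.5886
c > 0: the operator has a conservative response bias.

c = 0.589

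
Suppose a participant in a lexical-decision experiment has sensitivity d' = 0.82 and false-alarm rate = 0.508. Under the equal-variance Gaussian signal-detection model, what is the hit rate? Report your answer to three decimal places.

z(false-alarm rate) = z(0.508) = 0.0201
z(H) = z(FA) + d' = 0.0201 + 0.82 = 0.8401
hit rate = Φ(0.8401) = 0.7996

hit rate = 0.800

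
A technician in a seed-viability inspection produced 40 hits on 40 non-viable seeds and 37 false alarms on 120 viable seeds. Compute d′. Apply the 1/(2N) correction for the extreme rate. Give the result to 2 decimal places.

The hit rate is 40/40 = 1, so apply the 1/(2N) correction: H → 1 − 1/(2·40) = 0.98750.
z(H) = z(0.98750) = 2.241
z(FA) = z(0.30833) = -0.501
d' = 2.241 − (-0.501) = 2.742

d′ = 2.74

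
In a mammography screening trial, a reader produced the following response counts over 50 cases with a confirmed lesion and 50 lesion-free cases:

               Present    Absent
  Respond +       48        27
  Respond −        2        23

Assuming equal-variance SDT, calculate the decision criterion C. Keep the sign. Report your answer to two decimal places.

C = -0.93

H = 48/50 = 0.9600
FA = 27/50 = 0.5400
z(H) = z(0.9600) = 1.7507
z(FA) = z(0.5400) = 0.1004
c = −½·[z(H) + z(FA)] = −0.5 × (1.7507 + 0.1004) = -0.92555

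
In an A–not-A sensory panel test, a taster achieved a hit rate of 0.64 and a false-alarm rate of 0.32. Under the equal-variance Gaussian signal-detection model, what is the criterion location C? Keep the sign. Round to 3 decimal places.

C = 0.055

Φ⁻¹(H) = Φ⁻¹(0.64) = 0.3585
Φ⁻¹(FA) = Φ⁻¹(0.32) = -0.4677
c = −½·[z(H) + z(FA)] = −0.5 × (0.3585 + (-0.4677)) = 0.0546
c > 0: the taster has a conservative response bias.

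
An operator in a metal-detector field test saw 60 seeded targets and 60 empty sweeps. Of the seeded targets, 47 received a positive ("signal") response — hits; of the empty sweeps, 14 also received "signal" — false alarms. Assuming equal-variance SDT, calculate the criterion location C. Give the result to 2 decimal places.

C = -0.03

H = 47/60 = 0.7833
FA = 14/60 = 0.2333
Φ⁻¹(0.7833) = 0.7834, Φ⁻¹(0.2333) = -0.7280
c = −½·[z(H) + z(FA)] = −0.5 × (0.7834 + (-0.7280)) = -0.0277
c < 0: the operator has a liberal response bias.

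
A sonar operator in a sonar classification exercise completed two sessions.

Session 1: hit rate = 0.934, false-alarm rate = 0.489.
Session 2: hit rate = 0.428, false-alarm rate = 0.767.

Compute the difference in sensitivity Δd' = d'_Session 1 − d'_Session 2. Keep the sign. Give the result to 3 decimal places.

Δd' = 2.444

Session 1: z(0.934) = 1.5063, z(0.489) = -0.0276, d' = 1.5339
Session 2: z(0.428) = -0.1815, z(0.767) = 0.7290, d' = -0.9105
Δd' = d'_Session 1 − d'_Session 2 = 1.5339 − (-0.9105) = 2.4444
Session 1 has the higher sensitivity.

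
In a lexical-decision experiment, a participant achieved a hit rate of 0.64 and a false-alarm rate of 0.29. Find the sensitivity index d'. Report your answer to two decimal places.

d' = 0.91

z(H) = 0.358
z(FA) = -0.553
d' = z(H) − z(FA) = 0.358 − (-0.553) = 0.911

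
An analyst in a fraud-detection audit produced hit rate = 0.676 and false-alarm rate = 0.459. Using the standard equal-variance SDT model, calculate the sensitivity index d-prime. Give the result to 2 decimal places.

d-prime = 0.56

z(H) = z(0.676) = 0.457
z(FA) = z(0.459) = -0.103
d' = z(H) − z(FA) = 0.457 − (-0.103) = 0.560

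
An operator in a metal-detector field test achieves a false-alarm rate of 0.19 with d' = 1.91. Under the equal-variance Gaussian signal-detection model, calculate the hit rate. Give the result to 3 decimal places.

z(false-alarm rate) = z(0.19) = -0.8779
z(H) = z(FA) + d' = -0.8779 + 1.91 = 1.0321
hit rate = Φ(1.0321) = 0.8490

hit rate = 0.849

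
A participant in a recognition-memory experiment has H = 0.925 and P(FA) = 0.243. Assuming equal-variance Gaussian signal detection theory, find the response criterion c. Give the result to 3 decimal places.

Φ⁻¹(0.925) = 1.4395, Φ⁻¹(0.243) = -0.6967
c = −½·[z(H) + z(FA)] = −0.5 × (1.4395 + (-0.6967)) = -0.3714

c = -0.371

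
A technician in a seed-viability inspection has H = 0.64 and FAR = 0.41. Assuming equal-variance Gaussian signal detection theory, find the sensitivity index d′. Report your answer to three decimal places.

z(H) = z(0.64) = 0.3585
z(FA) = z(0.41) = -0.2275
d' = z(H) − z(FA) = 0.3585 − (-0.2275) = 0.5860

d′ = 0.586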